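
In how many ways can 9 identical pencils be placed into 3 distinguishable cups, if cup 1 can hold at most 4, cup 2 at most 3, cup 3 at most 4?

By stars and bars, unrestricted non-negative solutions to x_1+…+x_3 = 9 number C(9+2,2) = 55.
Subtract solutions that violate a single cap (substitute x_i' = x_i − (cap_i+1)): x_1 ≥ 5 gives C(6,2) = 15; x_2 ≥ 4 gives C(7,2) = 21; x_3 ≥ 5 gives C(6,2) = 15. Together 51.
Add back pairs where two caps are both exceeded: 1 + 0 + 1 = 2.
By inclusion–exclusion the count is 55 − 51 + 2 = 6.

6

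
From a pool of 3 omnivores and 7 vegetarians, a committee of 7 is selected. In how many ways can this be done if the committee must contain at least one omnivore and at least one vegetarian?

119

Total 7-person selections from all 10: C(10,7) = 120.
Selections missing a whole group: no omnivores → C(7,7) = 1; no vegetarians → C(3,7) = 0.
Both groups omitted at once is impossible, so 120 − 1 = 119.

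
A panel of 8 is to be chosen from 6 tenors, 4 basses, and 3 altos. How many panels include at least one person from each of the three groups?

1233

With no constraint there are C(13,8) = 1287 possible selections.
Selections missing a whole group: no tenors → C(7,8) = 0; no basses → C(9,8) = 9; no altos → C(10,8) = 45.
Add back selections omitting two groups (i.e. drawn from a single group): C(6,8) + C(4,8) + C(3,8) = 0.
By inclusion–exclusion: 1287 − 54 + 0 = 1233.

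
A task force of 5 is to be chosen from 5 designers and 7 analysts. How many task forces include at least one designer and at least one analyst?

770

Total 5-person selections from all 12: C(12,5) = 792.
Selections missing a whole group: no designers → C(7,5) = 21; no analysts → C(5,5) = 1.
Both groups omitted at once is impossible, so 792 − 22 = 770.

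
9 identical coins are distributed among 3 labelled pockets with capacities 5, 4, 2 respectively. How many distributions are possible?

By stars and bars, unrestricted non-negative solutions to x_1+…+x_3 = 9 number C(9+2,2) = 55.
Subtract solutions that violate a single cap (substitute x_i' = x_i − (cap_i+1)): x_1 ≥ 6 gives C(5,2) = 10; x_2 ≥ 5 gives C(6,2) = 15; x_3 ≥ 3 gives C(8,2) = 28. Together 53.
Add back pairs where two caps are both exceeded: 0 + 1 + 3 = 4.
By inclusion–exclusion the count is 55 − 53 + 4 = 6.

6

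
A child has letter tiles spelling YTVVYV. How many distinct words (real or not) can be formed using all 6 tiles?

60

Letter multiplicities in YTVVYV: T×1, V×3, Y×2.
The number of distinct arrangements is 6!/(3!·2!) = 720/12 = 60.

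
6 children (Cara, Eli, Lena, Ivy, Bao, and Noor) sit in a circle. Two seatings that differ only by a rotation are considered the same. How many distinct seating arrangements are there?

120

Seat Cara anywhere (absorbing the rotational symmetry), then permute the other 5: (5)! = 120.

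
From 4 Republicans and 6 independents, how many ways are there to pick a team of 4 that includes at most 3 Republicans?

209

Split by how many Republicans are chosen (0 through 3).
Sum: C(4,0)·C(6,4) + C(4,1)·C(6,3) + C(4,2)·C(6,2) + C(4,3)·C(6,1) = 15 + 80 + 90 + 24 = 209.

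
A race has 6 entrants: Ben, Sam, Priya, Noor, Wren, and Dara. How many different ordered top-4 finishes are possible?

This is an ordered selection of 4 from 6: P(6,4).
That gives 6 × 5 × 4 × 3 = 360.

360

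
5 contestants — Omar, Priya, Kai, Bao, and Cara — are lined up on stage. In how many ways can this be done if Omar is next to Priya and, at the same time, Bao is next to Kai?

24

Treat {Omar,Priya} as one block (2 orders) and {Bao,Kai} as another (2 orders).
That leaves 3 units to arrange: 2 × 2 × 3! = 4 × 6 = 24.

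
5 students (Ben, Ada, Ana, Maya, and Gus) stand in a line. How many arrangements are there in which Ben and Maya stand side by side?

Place the 3 others and the Ben-Maya pair as 4 objects in a line; the pair has 2 internal arrangements.
That gives 2 × 4! = 2 × 24 = 48.

48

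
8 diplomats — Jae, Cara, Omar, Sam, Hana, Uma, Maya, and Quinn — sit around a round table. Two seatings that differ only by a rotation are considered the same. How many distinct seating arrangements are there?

5040

Around a circle, 8 distinct people have 8!/8 = (7)! = 5040 rotationally distinct seatings.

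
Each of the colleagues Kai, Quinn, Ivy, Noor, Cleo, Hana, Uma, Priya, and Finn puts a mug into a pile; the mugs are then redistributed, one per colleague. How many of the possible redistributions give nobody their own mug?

Let Aᵢ be the assignments in which colleague i gets their own mug. We want the size of the complement of A₁∪…∪A_9.
By inclusion–exclusion this is Σ_{j=0}^{9} (−1)^j C(9,j)·(9−j)!.
Computing: 362880 − 362880 + 181440 − 60480 + 15120 − 3024 + 504 − 72 + 9 − 1 = 133496.

133496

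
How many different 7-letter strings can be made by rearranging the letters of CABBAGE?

1260

CABBAGE has 7 letters with A appearing twice and B appearing twice.
Dividing 7! = 5040 by 2!·2! = 4 for the repeated letters gives 1260.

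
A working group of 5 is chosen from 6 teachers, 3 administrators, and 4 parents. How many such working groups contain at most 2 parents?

Split by how many parents are chosen (0 through 2).
Sum: C(4,0)·C(9,5) + C(4,1)·C(9,4) + C(4,2)·C(9,3) = 126 + 504 + 504 = 1134.

1134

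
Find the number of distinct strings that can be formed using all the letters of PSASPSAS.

420

Letter multiplicities in PSASPSAS: A×2, P×2, S×4.
So there are 8! / (4!·2!·2!) = 420 distinguishable arrangements.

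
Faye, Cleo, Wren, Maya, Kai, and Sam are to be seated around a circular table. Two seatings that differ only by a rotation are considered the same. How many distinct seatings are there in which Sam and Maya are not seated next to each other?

72

Without the restriction there are (5)! = 120 seatings.
Seatings with Sam beside Maya: treat them as a block with 2 internal orders, giving 2 × (4)! = 48.
Subtracting, 120 − 48 = 72.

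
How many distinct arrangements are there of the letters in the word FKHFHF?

FKHFHF has 6 letters with F appearing 3 times and H appearing twice.
Dividing 6! = 720 by 3!·2! = 12 for the repeated letters gives 60.

60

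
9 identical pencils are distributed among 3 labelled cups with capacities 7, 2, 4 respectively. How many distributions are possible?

By stars and bars, unrestricted non-negative solutions to x_1+…+x_3 = 9 number C(9+2,2) = 55.
Subtract solutions that violate a single cap (substitute x_i' = x_i − (cap_i+1)): x_1 ≥ 8 gives C(3,2) = 3; x_2 ≥ 3 gives C(8,2) = 28; x_3 ≥ 5 gives C(6,2) = 15. Together 46.
Add back pairs where two caps are both exceeded: 0 + 0 + 3 = 3.
By inclusion–exclusion the count is 55 − 46 + 3 = 12.

12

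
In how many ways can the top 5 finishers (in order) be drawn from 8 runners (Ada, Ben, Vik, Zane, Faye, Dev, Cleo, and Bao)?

6720

This is an ordered selection of 5 from 8: P(8,5).
That gives 8 × 7 × 6 × 5 × 4 = 6720.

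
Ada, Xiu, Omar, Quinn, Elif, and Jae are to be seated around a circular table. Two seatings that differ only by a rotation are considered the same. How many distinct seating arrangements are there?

Around a circle, 6 distinct people have 6!/6 = (5)! = 120 rotationally distinct seatings.

120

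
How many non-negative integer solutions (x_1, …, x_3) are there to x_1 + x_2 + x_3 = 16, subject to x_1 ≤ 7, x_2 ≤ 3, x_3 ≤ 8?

6

Ignoring the caps, the number of non-negative solutions to x_1+…+x_3 = 16 is C(18,2) = 153.
Subtract solutions that violate a single cap (substitute x_i' = x_i − (cap_i+1)): x_1 ≥ 8 gives C(10,2) = 45; x_2 ≥ 4 gives C(14,2) = 91; x_3 ≥ 9 gives C(9,2) = 36. Together 172.
Add back pairs where two caps are both exceeded: 15 + 0 + 10 = 25.
By inclusion–exclusion the count is 153 − 172 + 25 = 6.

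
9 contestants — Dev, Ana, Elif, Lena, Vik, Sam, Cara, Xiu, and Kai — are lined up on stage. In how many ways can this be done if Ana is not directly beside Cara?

There are 9! = 362880 arrangements in all. If Ana and Cara are adjacent, merging them into one block gives 2·(8)! = 80640 arrangements.
So 362880 − 80640 = 282240 arrangements keep them apart.

282240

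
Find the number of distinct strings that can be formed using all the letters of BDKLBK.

180

BDKLBK has 6 letters with B appearing twice and K appearing twice.
So there are 6! / (2!·2!) = 180 distinguishable arrangements.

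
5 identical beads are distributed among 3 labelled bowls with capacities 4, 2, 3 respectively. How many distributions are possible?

Without the upper bounds there are C(7,2) = 21 ways to split 5 among 3 bowls.
Subtract solutions that violate a single cap (substitute x_i' = x_i − (cap_i+1)): x_1 ≥ 5 gives C(2,2) = 1; x_2 ≥ 3 gives C(4,2) = 6; x_3 ≥ 4 gives C(3,2) = 3. Together 10.
No two caps can be exceeded simultaneously, so the pair terms are all 0.
By inclusion–exclusion the count is 21 − 10 + 0 = 11.

11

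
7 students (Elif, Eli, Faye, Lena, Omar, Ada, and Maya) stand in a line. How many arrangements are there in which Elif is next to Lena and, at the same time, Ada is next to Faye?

Treat {Elif,Lena} as one block (2 orders) and {Ada,Faye} as another (2 orders).
That leaves 5 units to arrange: 2 × 2 × 5! = 4 × 120 = 480.

480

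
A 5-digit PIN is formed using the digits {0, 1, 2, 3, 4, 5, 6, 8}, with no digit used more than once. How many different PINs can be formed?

This is a permutation of 5 out of 8: P(8,5) = 8!/3!.
That product is 8 × 7 × 6 × 5 × 4 = 6720.

6720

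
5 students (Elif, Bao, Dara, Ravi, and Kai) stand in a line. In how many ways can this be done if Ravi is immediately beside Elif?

48

Treat {Ravi, Elif} as a single unit. There are 4 units to order, and the pair itself can be ordered 2 ways.
So the count is 2·(4)! = 48.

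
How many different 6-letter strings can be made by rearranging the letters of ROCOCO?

60

ROCOCO has 6 letters with C appearing twice and O appearing 3 times.
Dividing 6! = 720 by 3!·2! = 12 for the repeated letters gives 60.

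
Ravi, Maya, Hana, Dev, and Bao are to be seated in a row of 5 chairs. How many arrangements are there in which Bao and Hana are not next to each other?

72

There are 5! = 120 arrangements in all. If Bao and Hana are adjacent, merging them into one block gives 2·(4)! = 48 arrangements.
Complementary counting: 120 − 48 = 72.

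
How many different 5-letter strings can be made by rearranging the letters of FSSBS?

FSSBS has 5 letters with S appearing 3 times.
So there are 5! / (3!) = 20 distinguishable arrangements.

20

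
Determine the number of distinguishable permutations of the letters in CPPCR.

30

CPPCR has 5 letters with C appearing twice and P appearing twice.
So there are 5! / (2!·2!) = 30 distinguishable arrangements.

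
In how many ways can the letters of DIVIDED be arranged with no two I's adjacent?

There are 7!/(3!·2!) = 420 arrangements of DIVIDED in total.
Arrangements with the I's together: treat II as one letter, giving (6)!/(3!) = 120.
Subtracting, 420 − 120 = 300 arrangements keep the I's apart.

300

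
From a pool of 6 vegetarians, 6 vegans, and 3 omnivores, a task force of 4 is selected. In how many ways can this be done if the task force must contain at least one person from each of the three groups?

Total 4-person selections from all 15: C(15,4) = 1365.
Selections missing a whole group: no vegetarians → C(9,4) = 126; no vegans → C(9,4) = 126; no omnivores → C(12,4) = 495.
Add back selections omitting two groups (i.e. drawn from a single group): C(6,4) + C(6,4) + C(3,4) = 30.
By inclusion–exclusion: 1365 − 747 + 30 = 648.

648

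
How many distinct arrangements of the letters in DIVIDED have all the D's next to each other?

60

Treat the 3 copies of D as a single block. The multiset to arrange is then {DDD, E, I, I, V}, 5 items in all.
That gives (5)!/(2!) = 60 arrangements.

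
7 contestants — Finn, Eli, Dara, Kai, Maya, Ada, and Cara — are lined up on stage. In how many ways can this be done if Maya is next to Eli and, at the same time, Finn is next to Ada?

480

Treat {Maya,Eli} as one block (2 orders) and {Finn,Ada} as another (2 orders).
That leaves 5 units to arrange: 2 × 2 × 5! = 4 × 120 = 480.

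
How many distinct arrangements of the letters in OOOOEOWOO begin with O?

With the first slot taken by O, it remains to arrange the other 8 letters (OOOEOWOO).
Those 8 letters have O appearing 6 times, giving (8)!/(6!) = 56.

56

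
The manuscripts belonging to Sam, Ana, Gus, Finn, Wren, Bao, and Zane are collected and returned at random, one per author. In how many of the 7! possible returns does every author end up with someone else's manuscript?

1854

This is the derangement count D_7: permutations of 7 items with no fixed point.
By inclusion–exclusion this is Σ_{j=0}^{7} (−1)^j C(7,j)·(7−j)!.
Computing: 5040 − 5040 + 2520 − 840 + 210 − 42 + 7 − 1 = 1854.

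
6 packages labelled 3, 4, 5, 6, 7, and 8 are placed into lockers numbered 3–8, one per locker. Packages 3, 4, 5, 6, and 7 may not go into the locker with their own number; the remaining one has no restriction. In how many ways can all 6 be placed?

Let Aᵢ (for 3 ≤ i ≤ 7) be the placements that put package i in its forbidden locker. Any j of these fix j positions, leaving (6−j)! ways to fill the rest, and there are C(5,j) ways to pick which j.
By inclusion–exclusion, the number of valid placements is Σ_{j=0}^{5} (−1)^j C(5,j)·(6−j)!.
Computing: 720 − 600 + 240 − 60 + 10 − 1 = 309.

309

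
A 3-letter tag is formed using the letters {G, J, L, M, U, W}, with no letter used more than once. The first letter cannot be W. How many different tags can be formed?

100

The first letter has 6−1 = 5 choices (anything except W).
The remaining 2 letters are filled from the other 5 symbols without repetition: 5 × 4 = 20.
Total: 5 × 20 = 100.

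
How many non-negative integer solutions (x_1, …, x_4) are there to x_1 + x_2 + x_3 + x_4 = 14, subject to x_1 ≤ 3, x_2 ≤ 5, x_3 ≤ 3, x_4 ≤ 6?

20

Without the upper bounds there are C(17,3) = 680 ways to split 14 among 4 variables.
Subtract solutions that violate a single cap (substitute x_i' = x_i − (cap_i+1)): x_1 ≥ 4 gives C(13,3) = 286; x_2 ≥ 6 gives C(11,3) = 165; x_3 ≥ 4 gives C(13,3) = 286; x_4 ≥ 7 gives C(10,3) = 120. Together 857.
Add back pairs where two caps are both exceeded: 35 + 84 + 20 + 35 + 4 + 20 = 198.
Subtract triples: 1 + 0 + 0 + 0 = 1.
By inclusion–exclusion the count is 680 − 857 + 198 − 1 = 20.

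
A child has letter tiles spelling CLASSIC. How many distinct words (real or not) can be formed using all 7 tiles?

1260

CLASSIC has 7 letters with C appearing twice and S appearing twice.
The number of distinct arrangements is 7!/(2!·2!) = 5040/4 = 1260.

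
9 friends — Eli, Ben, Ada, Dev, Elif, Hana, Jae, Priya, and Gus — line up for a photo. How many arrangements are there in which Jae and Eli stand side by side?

80640

Glue Jae and Eli into one block (2 internal orders), leaving 8 units to arrange in a row.
That gives 2 × 8! = 2 × 40320 = 80640.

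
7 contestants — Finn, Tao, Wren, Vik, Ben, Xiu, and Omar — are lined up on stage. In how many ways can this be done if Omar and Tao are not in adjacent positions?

Of the 7! = 5040 arrangements, those with Omar and Tao adjacent number 2 × 6! = 1440 (treat the pair as a block with 2 internal orders).
Complementary counting: 5040 − 1440 = 3600.

3600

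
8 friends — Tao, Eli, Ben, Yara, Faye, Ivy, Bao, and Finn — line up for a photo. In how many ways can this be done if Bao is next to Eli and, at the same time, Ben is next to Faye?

Treat {Bao,Eli} as one block (2 orders) and {Ben,Faye} as another (2 orders).
That leaves 6 units to arrange: 2 × 2 × 6! = 4 × 720 = 2880.

2880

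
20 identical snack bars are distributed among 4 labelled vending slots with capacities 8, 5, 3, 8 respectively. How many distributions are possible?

34

By stars and bars, unrestricted non-negative solutions to x_1+…+x_4 = 20 number C(20+3,3) = 1771.
Subtract solutions that violate a single cap (substitute x_i' = x_i − (cap_i+1)): x_1 ≥ 9 gives C(14,3) = 364; x_2 ≥ 6 gives C(17,3) = 680; x_3 ≥ 4 gives C(19,3) = 969; x_4 ≥ 9 gives C(14,3) = 364. Together 2377.
Add back pairs where two caps are both exceeded: 56 + 120 + 10 + 286 + 56 + 120 = 648.
Subtract triples: 4 + 0 + 0 + 4 = 8.
By inclusion–exclusion the count is 1771 − 2377 + 648 − 8 = 34.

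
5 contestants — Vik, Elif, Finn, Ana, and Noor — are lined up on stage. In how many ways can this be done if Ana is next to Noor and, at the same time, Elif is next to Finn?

24

Treat {Ana,Noor} as one block (2 orders) and {Elif,Finn} as another (2 orders).
That leaves 3 units to arrange: 2 × 2 × 3! = 4 × 6 = 24.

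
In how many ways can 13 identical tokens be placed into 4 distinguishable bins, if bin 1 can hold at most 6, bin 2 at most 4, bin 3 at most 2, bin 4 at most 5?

By stars and bars, unrestricted non-negative solutions to x_1+…+x_4 = 13 number C(13+3,3) = 560.
Subtract solutions that violate a single cap (substitute x_i' = x_i − (cap_i+1)): x_1 ≥ 7 gives C(9,3) = 84; x_2 ≥ 5 gives C(11,3) = 165; x_3 ≥ 3 gives C(13,3) = 286; x_4 ≥ 6 gives C(10,3) = 120. Together 655.
Add back pairs where two caps are both exceeded: 4 + 20 + 1 + 56 + 10 + 35 = 126.
By inclusion–exclusion the count is 560 − 655 + 126 = 31.

31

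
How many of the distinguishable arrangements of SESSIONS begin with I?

With the first slot taken by I, it remains to arrange the other 7 letters (SESSONS).
Those 7 letters have S appearing 4 times, giving (7)!/(4!) = 210.

210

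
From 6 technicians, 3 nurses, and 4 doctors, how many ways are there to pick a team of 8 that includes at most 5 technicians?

1266

Split by how many technicians are chosen (0 through 5).
Sum: C(6,0)·C(7,8) + C(6,1)·C(7,7) + C(6,2)·C(7,6) + C(6,3)·C(7,5) + C(6,4)·C(7,4) + C(6,5)·C(7,3) = 0 + 6 + 105 + 420 + 525 + 210 = 1266.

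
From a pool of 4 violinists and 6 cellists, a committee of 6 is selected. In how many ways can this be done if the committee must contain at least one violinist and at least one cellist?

With no constraint there are C(10,6) = 210 possible selections.
Subtract selections that omit an entire group: no violinists → C(6,6) = 1; no cellists → C(4,6) = 0.
Both groups omitted at once is impossible, so 210 − 1 = 209.

209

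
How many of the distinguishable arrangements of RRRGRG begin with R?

With the first slot taken by R, it remains to arrange the other 5 letters (RRGRG).
Those 5 letters have G appearing twice and R appearing 3 times, giving (5)!/(3!·2!) = 10.

10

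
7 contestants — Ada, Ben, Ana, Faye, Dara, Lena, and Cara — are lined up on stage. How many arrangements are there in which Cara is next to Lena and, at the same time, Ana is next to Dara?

Treat {Cara,Lena} as one block (2 orders) and {Ana,Dara} as another (2 orders).
That leaves 5 units to arrange: 2 × 2 × 5! = 4 × 120 = 480.

480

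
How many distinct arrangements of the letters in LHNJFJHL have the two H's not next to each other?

3780

There are 8!/(2!·2!·2!) = 5040 arrangements of LHNJFJHL in total.
Arrangements with the H's together: treat HH as one letter, giving (7)!/(2!·2!) = 1260.
Hence 5040 − 1260 = 3780.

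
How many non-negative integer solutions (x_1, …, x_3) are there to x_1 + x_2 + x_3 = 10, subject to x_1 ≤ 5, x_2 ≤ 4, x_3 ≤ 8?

Without the upper bounds there are C(12,2) = 66 ways to split 10 among 3 variables.
Subtract solutions that violate a single cap (substitute x_i' = x_i − (cap_i+1)): x_1 ≥ 6 gives C(6,2) = 15; x_2 ≥ 5 gives C(7,2) = 21; x_3 ≥ 9 gives C(3,2) = 3. Together 39.
No two caps can be exceeded simultaneously, so the pair terms are all 0.
By inclusion–exclusion the count is 66 − 39 + 0 = 27.

27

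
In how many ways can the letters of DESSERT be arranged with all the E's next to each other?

360

Treat the 2 copies of E as a single block. The multiset to arrange is then {EE, D, R, S, S, T}, 6 items in all.
That gives (6)!/(2!) = 360 arrangements.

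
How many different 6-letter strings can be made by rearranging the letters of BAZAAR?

120

Letter multiplicities in BAZAAR: A×3, B×1, R×1, Z×1.
Dividing 6! = 720 by 3! = 6 for the repeated letters gives 120.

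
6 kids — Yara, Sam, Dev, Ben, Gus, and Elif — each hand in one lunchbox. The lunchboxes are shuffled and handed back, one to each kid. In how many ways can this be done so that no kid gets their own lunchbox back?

This is the derangement count D_6: permutations of 6 items with no fixed point.
By inclusion–exclusion this is Σ_{j=0}^{6} (−1)^j C(6,j)·(6−j)!.
Computing: 720 − 720 + 360 − 120 + 30 − 6 + 1 = 265.

265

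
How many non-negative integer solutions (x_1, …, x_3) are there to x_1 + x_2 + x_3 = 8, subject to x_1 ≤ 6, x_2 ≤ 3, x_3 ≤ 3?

13

By stars and bars, unrestricted non-negative solutions to x_1+…+x_3 = 8 number C(8+2,2) = 45.
Subtract solutions that violate a single cap (substitute x_i' = x_i − (cap_i+1)): x_1 ≥ 7 gives C(3,2) = 3; x_2 ≥ 4 gives C(6,2) = 15; x_3 ≥ 4 gives C(6,2) = 15. Together 33.
Add back pairs where two caps are both exceeded: 0 + 0 + 1 = 1.
By inclusion–exclusion the count is 45 − 33 + 1 = 13.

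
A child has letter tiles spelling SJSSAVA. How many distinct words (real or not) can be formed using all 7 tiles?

420

SJSSAVA has 7 letters with A appearing twice and S appearing 3 times.
The number of distinct arrangements is 7!/(3!·2!) = 5040/12 = 420.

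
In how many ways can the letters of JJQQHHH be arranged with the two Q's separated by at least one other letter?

150

Total arrangements of JJQQHHH: 7!/(3!·2!·2!) = 210.
If the two Q's are adjacent, glue them into one block, leaving 6 items to arrange: (6)!/(3!·2!) = 60 ways.
Hence 210 − 60 = 150.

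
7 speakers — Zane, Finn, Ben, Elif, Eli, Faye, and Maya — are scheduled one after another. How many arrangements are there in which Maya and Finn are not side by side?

Of the 7! = 5040 arrangements, those with Maya and Finn adjacent number 2 × 6! = 1440 (treat the pair as a block with 2 internal orders).
Complementary counting: 5040 − 1440 = 3600.

3600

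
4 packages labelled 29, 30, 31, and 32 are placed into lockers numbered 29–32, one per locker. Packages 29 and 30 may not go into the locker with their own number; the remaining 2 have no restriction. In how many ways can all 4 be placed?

14

Let Aᵢ (for i ∈ {29, 30}) be the placements that put package i in its forbidden locker. Any j of these fix j positions, leaving (4−j)! ways to fill the rest, and there are C(2,j) ways to pick which j.
By inclusion–exclusion, the number of valid placements is Σ_{j=0}^{2} (−1)^j C(2,j)·(4−j)!.
Computing: 24 − 12 + 2 = 14.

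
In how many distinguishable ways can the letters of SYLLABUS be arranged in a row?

10080

SYLLABUS has 8 letters with L appearing twice and S appearing twice.
So there are 8! / (2!·2!) = 10080 distinguishable arrangements.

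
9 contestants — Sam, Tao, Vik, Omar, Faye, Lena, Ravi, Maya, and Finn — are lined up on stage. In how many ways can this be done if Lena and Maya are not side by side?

Of the 9! = 362880 arrangements, those with Lena and Maya adjacent number 2 × 8! = 80640 (treat the pair as a block with 2 internal orders).
Complementary counting: 362880 − 80640 = 282240.

282240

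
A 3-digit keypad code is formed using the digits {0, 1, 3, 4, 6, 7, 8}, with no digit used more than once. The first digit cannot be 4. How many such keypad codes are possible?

180

The first digit has 7−1 = 6 choices (anything except 4).
The remaining 2 digits are filled from the other 6 symbols without repetition: 6 × 5 = 30.
Total: 6 × 30 = 180.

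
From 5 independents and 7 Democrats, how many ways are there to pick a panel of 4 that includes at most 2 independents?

Split by how many independents are chosen (0 through 2).
Sum: C(5,0)·C(7,4) + C(5,1)·C(7,3) + C(5,2)·C(7,2) = 35 + 175 + 210 = 420.

420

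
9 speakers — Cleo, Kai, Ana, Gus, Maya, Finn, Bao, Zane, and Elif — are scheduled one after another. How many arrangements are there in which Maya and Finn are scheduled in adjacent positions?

80640

Treat {Maya, Finn} as a single unit. There are 8 units to order, and the pair itself can be ordered 2 ways.
So the count is 2·(8)! = 80640.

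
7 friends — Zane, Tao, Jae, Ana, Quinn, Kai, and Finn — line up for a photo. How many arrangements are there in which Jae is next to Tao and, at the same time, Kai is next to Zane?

Treat {Jae,Tao} as one block (2 orders) and {Kai,Zane} as another (2 orders).
That leaves 5 units to arrange: 2 × 2 × 5! = 4 × 120 = 480.

480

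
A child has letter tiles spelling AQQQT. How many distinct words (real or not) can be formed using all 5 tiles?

The 5 letters of AQQQT have repeats: Q appearing 3 times.
Dividing 5! = 120 by 3! = 6 for the repeated letters gives 20.

20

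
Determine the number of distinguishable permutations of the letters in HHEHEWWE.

The 8 letters of HHEHEWWE have repeats: E appearing 3 times, H appearing 3 times, and W appearing twice.
So there are 8! / (3!·3!·2!) = 560 distinguishable arrangements.

560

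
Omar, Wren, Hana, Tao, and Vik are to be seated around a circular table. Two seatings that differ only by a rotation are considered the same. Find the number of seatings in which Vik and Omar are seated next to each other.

12

Glue Vik and Omar into a block (2 internal orders). Seating 4 units around a circle gives (3)! arrangements.
So 2 × (3)! = 2 × 6 = 12.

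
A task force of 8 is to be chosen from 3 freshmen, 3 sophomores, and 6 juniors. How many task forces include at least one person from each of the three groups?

Total 8-person selections from all 12: C(12,8) = 495.
Selections missing a whole group: no freshmen → C(9,8) = 9; no sophomores → C(9,8) = 9; no juniors → C(6,8) = 0.
Add back selections omitting two groups (i.e. drawn from a single group): C(3,8) + C(3,8) + C(6,8) = 0.
By inclusion–exclusion: 495 − 18 + 0 = 477.

477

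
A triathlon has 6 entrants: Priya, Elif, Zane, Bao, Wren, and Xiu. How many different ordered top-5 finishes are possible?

This is an ordered selection of 5 from 6: P(6,5).
That gives 6 × 5 × 4 × 3 × 2 = 720.

720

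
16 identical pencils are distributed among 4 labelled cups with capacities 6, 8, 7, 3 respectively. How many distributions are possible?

125

Ignoring the caps, the number of non-negative solutions to x_1+…+x_4 = 16 is C(19,3) = 969.
Subtract solutions that violate a single cap (substitute x_i' = x_i − (cap_i+1)): x_1 ≥ 7 gives C(12,3) = 220; x_2 ≥ 9 gives C(10,3) = 120; x_3 ≥ 8 gives C(11,3) = 165; x_4 ≥ 4 gives C(15,3) = 455. Together 960.
Add back pairs where two caps are both exceeded: 1 + 4 + 56 + 0 + 20 + 35 = 116.
By inclusion–exclusion the count is 969 − 960 + 116 = 125.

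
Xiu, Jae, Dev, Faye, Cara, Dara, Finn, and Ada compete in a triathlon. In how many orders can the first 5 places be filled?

This is an ordered selection of 5 from 8: P(8,5).
That gives 8 × 7 × 6 × 5 × 4 = 6720.

6720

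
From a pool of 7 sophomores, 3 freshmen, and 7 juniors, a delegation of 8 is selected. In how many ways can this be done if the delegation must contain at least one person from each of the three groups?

21217

With no constraint there are C(17,8) = 24310 possible selections.
Subtract selections that omit an entire group: no sophomores → C(10,8) = 45; no freshmen → C(14,8) = 3003; no juniors → C(10,8) = 45.
Add back selections omitting two groups (i.e. drawn from a single group): C(7,8) + C(3,8) + C(7,8) = 0.
By inclusion–exclusion: 24310 − 3093 + 0 = 21217.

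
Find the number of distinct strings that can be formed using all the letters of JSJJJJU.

42

Letter multiplicities in JSJJJJU: J×5, S×1, U×1.
So there are 7! / (5!) = 42 distinguishable arrangements.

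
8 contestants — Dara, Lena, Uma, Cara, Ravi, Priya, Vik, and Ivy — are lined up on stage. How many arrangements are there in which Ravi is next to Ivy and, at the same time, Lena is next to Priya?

Treat {Ravi,Ivy} as one block (2 orders) and {Lena,Priya} as another (2 orders).
That leaves 6 units to arrange: 2 × 2 × 6! = 4 × 720 = 2880.

2880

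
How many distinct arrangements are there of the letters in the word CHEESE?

Letter multiplicities in CHEESE: C×1, E×3, H×1, S×1.
Dividing 6! = 720 by 3! = 6 for the repeated letters gives 120.

120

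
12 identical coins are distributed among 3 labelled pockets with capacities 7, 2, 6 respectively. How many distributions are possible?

9

Without the upper bounds there are C(14,2) = 91 ways to split 12 among 3 pockets.
Subtract solutions that violate a single cap (substitute x_i' = x_i − (cap_i+1)): x_1 ≥ 8 gives C(6,2) = 15; x_2 ≥ 3 gives C(11,2) = 55; x_3 ≥ 7 gives C(7,2) = 21. Together 91.
Add back pairs where two caps are both exceeded: 3 + 0 + 6 = 9.
By inclusion–exclusion the count is 91 − 91 + 9 = 9.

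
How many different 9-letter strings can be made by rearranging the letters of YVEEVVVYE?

Letter multiplicities in YVEEVVVYE: E×3, V×4, Y×2.
Dividing 9! = 362880 by 4!·3!·2! = 288 for the repeated letters gives 1260.

1260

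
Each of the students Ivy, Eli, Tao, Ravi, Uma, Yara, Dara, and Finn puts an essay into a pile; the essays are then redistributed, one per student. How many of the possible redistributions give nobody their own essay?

Count assignments avoiding every fixed point. For any j of the 8 students fixed to their own essay, the other 8−j can be arranged in (8−j)! ways.
By inclusion–exclusion this is Σ_{j=0}^{8} (−1)^j C(8,j)·(8−j)!.
Computing: 40320 − 40320 + 20160 − 6720 + 1680 − 336 + 56 − 8 + 1 = 14833.

14833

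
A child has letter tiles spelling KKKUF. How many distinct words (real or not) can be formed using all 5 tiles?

20

The 5 letters of KKKUF have repeats: K appearing 3 times.
Dividing 5! = 120 by 3! = 6 for the repeated letters gives 20.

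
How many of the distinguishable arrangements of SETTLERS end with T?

1260

With the last slot taken by T, it remains to arrange the other 7 letters (SETLERS).
Those 7 letters have E appearing twice and S appearing twice, giving (7)!/(2!·2!) = 1260.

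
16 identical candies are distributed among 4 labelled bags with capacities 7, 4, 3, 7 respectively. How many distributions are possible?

51

Ignoring the caps, the number of non-negative solutions to x_1+…+x_4 = 16 is C(19,3) = 969.
Subtract solutions that violate a single cap (substitute x_i' = x_i − (cap_i+1)): x_1 ≥ 8 gives C(11,3) = 165; x_2 ≥ 5 gives C(14,3) = 364; x_3 ≥ 4 gives C(15,3) = 455; x_4 ≥ 8 gives C(11,3) = 165. Together 1149.
Add back pairs where two caps are both exceeded: 20 + 35 + 1 + 120 + 20 + 35 = 231.
By inclusion–exclusion the count is 969 − 1149 + 231 = 51.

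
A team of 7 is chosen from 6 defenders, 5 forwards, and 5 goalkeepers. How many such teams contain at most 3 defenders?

9360

Split by how many defenders are chosen (0 through 3).
Sum: C(6,0)·C(10,7) + C(6,1)·C(10,6) + C(6,2)·C(10,5) + C(6,3)·C(10,4) = 120 + 1260 + 3780 + 4200 = 9360.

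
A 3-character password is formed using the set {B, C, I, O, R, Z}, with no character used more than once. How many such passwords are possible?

Choose and order 3 of the 6 symbols: the first character has 6 options, the next 5, then 4.
That product is 6 × 5 × 4 = 120.

120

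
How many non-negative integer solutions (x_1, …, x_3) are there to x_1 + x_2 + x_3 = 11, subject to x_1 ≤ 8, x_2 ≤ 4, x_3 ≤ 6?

By stars and bars, unrestricted non-negative solutions to x_1+…+x_3 = 11 number C(11+2,2) = 78.
Subtract solutions that violate a single cap (substitute x_i' = x_i − (cap_i+1)): x_1 ≥ 9 gives C(4,2) = 6; x_2 ≥ 5 gives C(8,2) = 28; x_3 ≥ 7 gives C(6,2) = 15. Together 49.
No two caps can be exceeded simultaneously, so the pair terms are all 0.
By inclusion–exclusion the count is 78 − 49 + 0 = 29.

29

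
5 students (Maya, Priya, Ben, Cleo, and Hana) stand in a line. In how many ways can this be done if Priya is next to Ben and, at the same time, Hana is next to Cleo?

24

Treat {Priya,Ben} as one block (2 orders) and {Hana,Cleo} as another (2 orders).
That leaves 3 units to arrange: 2 × 2 × 3! = 4 × 6 = 24.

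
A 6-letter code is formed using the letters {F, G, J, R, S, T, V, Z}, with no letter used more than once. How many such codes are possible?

20160

Choose and order 6 of the 8 symbols: the first letter has 8 options, the next 7, and so on down to 3.
That product is 8 × 7 × 6 × 5 × 4 × 3 = 20160.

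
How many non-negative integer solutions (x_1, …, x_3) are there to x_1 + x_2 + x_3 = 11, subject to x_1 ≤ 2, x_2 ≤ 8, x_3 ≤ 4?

Ignoring the caps, the number of non-negative solutions to x_1+…+x_3 = 11 is C(13,2) = 78.
Subtract solutions that violate a single cap (substitute x_i' = x_i − (cap_i+1)): x_1 ≥ 3 gives C(10,2) = 45; x_2 ≥ 9 gives C(4,2) = 6; x_3 ≥ 5 gives C(8,2) = 28. Together 79.
Add back pairs where two caps are both exceeded: 0 + 10 + 0 = 10.
By inclusion–exclusion the count is 78 − 79 + 10 = 9.

9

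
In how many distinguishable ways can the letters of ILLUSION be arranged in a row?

10080

Letter multiplicities in ILLUSION: I×2, L×2, N×1, O×1, S×1, U×1.
The number of distinct arrangements is 8!/(2!·2!) = 40320/4 = 10080.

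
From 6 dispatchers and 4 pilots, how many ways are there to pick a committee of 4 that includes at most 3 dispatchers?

Split by how many dispatchers are chosen (0 through 3).
Sum: C(6,0)·C(4,4) + C(6,1)·C(4,3) + C(6,2)·C(4,2) + C(6,3)·C(4,1) = 1 + 24 + 90 + 80 = 195.

195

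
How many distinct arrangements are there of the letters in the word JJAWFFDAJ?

15120

Letter multiplicities in JJAWFFDAJ: A×2, D×1, F×2, J×3, W×1.
Dividing 9! = 362880 by 3!·2!·2! = 24 for the repeated letters gives 15120.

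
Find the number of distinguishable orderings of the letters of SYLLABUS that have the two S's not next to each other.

There are 8!/(2!·2!) = 10080 arrangements of SYLLABUS in total.
Arrangements with the S's together: treat SS as one letter, giving (7)!/(2!) = 2520.
Subtracting, 10080 − 2520 = 7560 arrangements keep the S's apart.

7560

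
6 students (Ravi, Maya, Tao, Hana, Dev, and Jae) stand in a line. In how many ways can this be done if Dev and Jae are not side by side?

There are 6! = 720 arrangements in all. If Dev and Jae are adjacent, merging them into one block gives 2·(5)! = 240 arrangements.
So 720 − 240 = 480 arrangements keep them apart.

480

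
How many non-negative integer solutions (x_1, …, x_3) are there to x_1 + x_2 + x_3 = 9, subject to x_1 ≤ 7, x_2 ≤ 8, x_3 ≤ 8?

50

Without the upper bounds there are C(11,2) = 55 ways to split 9 among 3 variables.
Subtract solutions that violate a single cap (substitute x_i' = x_i − (cap_i+1)): x_1 ≥ 8 gives C(3,2) = 3; x_2 ≥ 9 gives C(2,2) = 1; x_3 ≥ 9 gives C(2,2) = 1. Together 5.
No two caps can be exceeded simultaneously, so the pair terms are all 0.
By inclusion–exclusion the count is 55 − 5 + 0 = 50.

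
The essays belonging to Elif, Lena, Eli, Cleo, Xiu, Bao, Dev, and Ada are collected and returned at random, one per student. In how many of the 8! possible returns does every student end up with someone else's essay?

Count assignments avoiding every fixed point. For any j of the 8 students fixed to their own essay, the other 8−j can be arranged in (8−j)! ways.
By inclusion–exclusion this is Σ_{j=0}^{8} (−1)^j C(8,j)·(8−j)!.
Computing: 40320 − 40320 + 20160 − 6720 + 1680 − 336 + 56 − 8 + 1 = 14833.

14833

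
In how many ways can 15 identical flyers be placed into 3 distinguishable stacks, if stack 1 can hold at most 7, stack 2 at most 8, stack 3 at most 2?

Without the upper bounds there are C(17,2) = 136 ways to split 15 among 3 stacks.
Subtract solutions that violate a single cap (substitute x_i' = x_i − (cap_i+1)): x_1 ≥ 8 gives C(9,2) = 36; x_2 ≥ 9 gives C(8,2) = 28; x_3 ≥ 3 gives C(14,2) = 91. Together 155.
Add back pairs where two caps are both exceeded: 0 + 15 + 10 = 25.
By inclusion–exclusion the count is 136 − 155 + 25 = 6.

6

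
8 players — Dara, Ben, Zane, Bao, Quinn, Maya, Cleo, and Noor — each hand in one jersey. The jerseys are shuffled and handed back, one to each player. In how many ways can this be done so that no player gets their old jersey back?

14833

Count assignments avoiding every fixed point. For any j of the 8 players fixed to their old jersey, the other 8−j can be arranged in (8−j)! ways.
By inclusion–exclusion this is Σ_{j=0}^{8} (−1)^j C(8,j)·(8−j)!.
Computing: 40320 − 40320 + 20160 − 6720 + 1680 − 336 + 56 − 8 + 1 = 14833.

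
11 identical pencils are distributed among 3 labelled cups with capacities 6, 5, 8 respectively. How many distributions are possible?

Without the upper bounds there are C(13,2) = 78 ways to split 11 among 3 cups.
Subtract solutions that violate a single cap (substitute x_i' = x_i − (cap_i+1)): x_1 ≥ 7 gives C(6,2) = 15; x_2 ≥ 6 gives C(7,2) = 21; x_3 ≥ 9 gives C(4,2) = 6. Together 42.
No two caps can be exceeded simultaneously, so the pair terms are all 0.
By inclusion–exclusion the count is 78 − 42 + 0 = 36.

36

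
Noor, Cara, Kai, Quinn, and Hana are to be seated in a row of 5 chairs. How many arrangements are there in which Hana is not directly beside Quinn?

72

Of the 5! = 120 arrangements, those with Hana and Quinn adjacent number 2 × 4! = 48 (treat the pair as a block with 2 internal orders).
So 120 − 48 = 72 arrangements keep them apart.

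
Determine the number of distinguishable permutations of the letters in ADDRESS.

1260

Letter multiplicities in ADDRESS: A×1, D×2, E×1, R×1, S×2.
The number of distinct arrangements is 7!/(2!·2!) = 5040/4 = 1260.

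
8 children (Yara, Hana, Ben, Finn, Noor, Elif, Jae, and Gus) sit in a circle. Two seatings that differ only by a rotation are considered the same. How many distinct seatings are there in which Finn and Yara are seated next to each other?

Treat {Finn, Yara} as one unit (2 internal orders) and seat the resulting 7 units around the table: (6)! circular arrangements.
So 2 × (6)! = 2 × 720 = 1440.

1440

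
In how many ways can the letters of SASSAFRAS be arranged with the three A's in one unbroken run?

Treat the 3 copies of A as a single block. The multiset to arrange is then {AAA, F, R, S, S, S, S}, 7 items in all.
That gives (7)!/(4!) = 210 arrangements.

210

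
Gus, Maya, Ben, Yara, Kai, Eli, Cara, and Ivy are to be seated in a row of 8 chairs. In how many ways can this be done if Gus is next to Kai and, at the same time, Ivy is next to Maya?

2880

Treat {Gus,Kai} as one block (2 orders) and {Ivy,Maya} as another (2 orders).
That leaves 6 units to arrange: 2 × 2 × 6! = 4 × 720 = 2880.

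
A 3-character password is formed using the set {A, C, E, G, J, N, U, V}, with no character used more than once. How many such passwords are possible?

With no repetition, fill the 3 characters in order: 8 choices, then 7, down to 6.
That product is 8 × 7 × 6 = 336.

336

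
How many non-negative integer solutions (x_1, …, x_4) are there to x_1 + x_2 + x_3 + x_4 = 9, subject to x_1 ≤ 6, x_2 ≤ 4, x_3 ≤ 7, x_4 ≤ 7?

167

By stars and bars, unrestricted non-negative solutions to x_1+…+x_4 = 9 number C(9+3,3) = 220.
Subtract solutions that violate a single cap (substitute x_i' = x_i − (cap_i+1)): x_1 ≥ 7 gives C(5,3) = 10; x_2 ≥ 5 gives C(7,3) = 35; x_3 ≥ 8 gives C(4,3) = 4; x_4 ≥ 8 gives C(4,3) = 4. Together 53.
No two caps can be exceeded simultaneously, so the pair terms are all 0.
By inclusion–exclusion the count is 220 − 53 + 0 = 167.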